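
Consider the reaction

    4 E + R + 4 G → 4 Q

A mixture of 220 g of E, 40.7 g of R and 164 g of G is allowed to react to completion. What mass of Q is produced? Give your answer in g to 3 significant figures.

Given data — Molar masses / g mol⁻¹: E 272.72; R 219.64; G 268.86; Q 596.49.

364 g

n(E) = 220.0 / 272.72 = 0.8067 mol
n(R) = 40.70 / 219.64 = 0.1853 mol
n(G) = 164.0 / 268.86 = 0.6100 mol
n/ν → E: 0.2017, R: 0.1853, G: 0.1525; G is limiting.
n(Q) = (4/4) × 0.6100 = 0.6100 mol
mass = 0.6100 × 596.49 = 363.9 g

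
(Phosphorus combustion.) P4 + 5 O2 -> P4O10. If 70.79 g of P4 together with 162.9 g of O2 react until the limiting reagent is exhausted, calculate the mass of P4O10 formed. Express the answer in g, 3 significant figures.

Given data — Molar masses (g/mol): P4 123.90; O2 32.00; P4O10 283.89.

n(P4) = 70.79 / 123.90 = 0.5713 mol
n(O2) = 162.9 / 32.00 = 5.091 mol
n/ν for P4 = 0.5713/1 = 0.5713
n/ν for O2 = 5.091/5 = 1.018
Smallest n/ν is P4 → limiting reagent.
n(P4O10) = (1/1) × 0.5713 = 0.5713 mol
mass = 0.5713 × 283.89 = 162.2 g

162 g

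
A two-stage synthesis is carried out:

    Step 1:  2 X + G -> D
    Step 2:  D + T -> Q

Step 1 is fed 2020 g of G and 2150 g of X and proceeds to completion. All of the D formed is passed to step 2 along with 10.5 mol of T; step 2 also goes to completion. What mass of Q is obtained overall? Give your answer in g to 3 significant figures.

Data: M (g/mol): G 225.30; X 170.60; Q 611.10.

3850 g

Step 1:
n(G) = 2020 / 225.30 = 8.966 mol
n(X) = 2150 / 170.60 = 12.60 mol
n/ν for G = 8.966/1 = 8.966
n/ν for X = 12.60/2 = 6.300
Smallest n/ν is X → limiting reagent.
n(D) produced = (1/2) × 12.60 = 6.300 mol
Step 2:
n(D) available = 6.300 mol
n(T) = 10.50 mol
n/ν for D = 6.300/1 = 6.300
n/ν for T = 10.50/1 = 10.50
Smallest n/ν is D → limiting reagent.
n(Q) = (1/1) × 6.300 = 6.300 mol
mass = 6.300 × 611.10 = 3850 g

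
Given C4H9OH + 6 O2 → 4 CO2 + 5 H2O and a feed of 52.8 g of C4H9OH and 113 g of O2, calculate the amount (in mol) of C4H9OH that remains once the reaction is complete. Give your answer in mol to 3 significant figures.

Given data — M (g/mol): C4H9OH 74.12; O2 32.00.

n(C4H9OH) = 52.80 / 74.12 = 0.7124 mol
n(O2) = 113.0 / 32.00 = 3.531 mol
n/ν for C4H9OH = 0.7124/1 = 0.7124
n/ν for O2 = 3.531/6 = 0.5885
Smallest n/ν is O2 → limiting reagent.
C4H9OH consumed = (1/6) × 3.531 = 0.5885 mol
C4H9OH remaining = 0.7124 − 0.5885 = 0.1239 mol

0.124 mol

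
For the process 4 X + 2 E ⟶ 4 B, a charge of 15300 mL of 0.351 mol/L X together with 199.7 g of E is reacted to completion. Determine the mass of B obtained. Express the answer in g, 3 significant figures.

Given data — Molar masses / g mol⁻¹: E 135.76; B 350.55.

n(X) = 0.351 × 15300/1000 = 5.370 mol
n(E) = 199.7 / 135.76 = 1.471 mol
n/ν for X = 5.370/4 = 1.343
n/ν for E = 1.471/2 = 0.7355
Smallest n/ν is E → limiting reagent.
n(B) = (4/2) × 1.471 = 2.942 mol
mass = 2.942 × 350.55 = 1031 g

1030 g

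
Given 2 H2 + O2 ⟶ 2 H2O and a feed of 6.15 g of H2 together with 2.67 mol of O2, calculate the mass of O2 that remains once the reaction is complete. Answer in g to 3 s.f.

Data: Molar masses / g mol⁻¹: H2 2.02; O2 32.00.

36.7 g

n(H2) = 6.150 / 2.02 = 3.045 mol
n(O2) = 2.670 mol
n/ν → H2: 1.523, O2: 2.670; H2 is limiting.
O2 consumed = (1/2) × 3.045 = 1.523 mol
O2 remaining = 2.670 − 1.523 = 1.147 mol
mass = 1.147 × 32.00 = 36.70 g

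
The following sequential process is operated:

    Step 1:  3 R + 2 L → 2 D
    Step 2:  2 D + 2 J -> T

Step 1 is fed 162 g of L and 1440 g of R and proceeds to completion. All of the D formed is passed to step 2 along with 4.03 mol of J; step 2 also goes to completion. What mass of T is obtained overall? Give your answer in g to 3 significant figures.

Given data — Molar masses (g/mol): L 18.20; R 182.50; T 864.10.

1740 g

Step 1:
n(L) = 162.0 / 18.20 = 8.901 mol
n(R) = 1440 / 182.50 = 7.890 mol
n/ν for L = 8.901/2 = 4.451
n/ν for R = 7.890/3 = 2.630
Smallest n/ν is R → limiting reagent.
n(D) produced = (2/3) × 7.890 = 5.260 mol
Step 2:
n(D) available = 5.260 mol
n(J) = 4.030 mol
n/ν for D = 5.260/2 = 2.630
n/ν for J = 4.030/2 = 2.015
Smallest n/ν is J → limiting reagent.
n(T) = (1/2) × 4.030 = 2.015 mol
mass = 2.015 × 864.10 = 1741 g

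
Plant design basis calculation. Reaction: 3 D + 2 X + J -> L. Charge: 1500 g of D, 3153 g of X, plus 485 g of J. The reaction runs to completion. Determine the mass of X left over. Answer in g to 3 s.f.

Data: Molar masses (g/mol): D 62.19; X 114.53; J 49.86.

n(D) = 1500 / 62.19 = 24.12 mol
n(X) = 3153 / 114.53 = 27.53 mol
n(J) = 485.0 / 49.86 = 9.727 mol
n/ν → D: 8.040, X: 13.77, J: 9.727; D is limiting.
X consumed = (2/3) × 24.12 = 16.08 mol
X remaining = 27.53 − 16.08 = 11.45 mol
mass = 11.45 × 114.53 = 1311 g

1310 g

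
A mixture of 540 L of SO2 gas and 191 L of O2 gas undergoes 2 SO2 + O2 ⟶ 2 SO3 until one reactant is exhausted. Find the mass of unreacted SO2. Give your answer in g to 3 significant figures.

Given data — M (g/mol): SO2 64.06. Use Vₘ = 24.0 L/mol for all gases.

422 g

n(SO2) = 540.0 / 24.0 = 22.50 mol
n(O2) = 191.0 / 24.0 = 7.958 mol
n/ν → SO2: 11.25, O2: 7.958; O2 is limiting.
SO2 consumed = (2/1) × 7.958 = 15.92 mol
SO2 remaining = 22.50 − 15.92 = 6.580 mol
mass = 6.580 × 64.06 = 421.5 g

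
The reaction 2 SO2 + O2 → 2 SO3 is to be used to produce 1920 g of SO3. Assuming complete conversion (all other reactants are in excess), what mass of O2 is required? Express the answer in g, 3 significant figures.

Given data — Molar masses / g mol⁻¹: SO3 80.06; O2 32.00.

384 g

n(SO3) = 1920 / 80.06 = 23.98 mol
n(O2) = (1/2) × 23.98 = 11.99 mol
mass = 11.99 × 32.00 = 383.7 g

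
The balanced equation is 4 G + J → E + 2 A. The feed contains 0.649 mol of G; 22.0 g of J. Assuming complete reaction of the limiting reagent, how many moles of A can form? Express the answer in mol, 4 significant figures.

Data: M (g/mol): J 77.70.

n(G) = 0.6490 mol
n(J) = 22.00 / 77.70 = 0.2831 mol
n/ν for G = 0.6490/4 = 0.1623
n/ν for J = 0.2831/1 = 0.2831
Smallest n/ν is G → limiting reagent.
n(A) = (2/4) × 0.6490 = 0.3245 mol

0.3245 mol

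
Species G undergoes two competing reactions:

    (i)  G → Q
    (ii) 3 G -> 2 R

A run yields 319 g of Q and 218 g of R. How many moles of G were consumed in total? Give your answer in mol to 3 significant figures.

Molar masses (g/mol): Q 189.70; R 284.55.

n(Q) = 319 / 189.70 = 1.682 mol
n(R) = 218 / 284.55 = 0.7661 mol
n(G) via (i) = (1/1)×1.682 = 1.682 mol
n(G) via (ii) = (3/2)×0.7661 = 1.149 mol
total n(G) = 1.682 + 1.149 = 2.831 mol

2.83 mol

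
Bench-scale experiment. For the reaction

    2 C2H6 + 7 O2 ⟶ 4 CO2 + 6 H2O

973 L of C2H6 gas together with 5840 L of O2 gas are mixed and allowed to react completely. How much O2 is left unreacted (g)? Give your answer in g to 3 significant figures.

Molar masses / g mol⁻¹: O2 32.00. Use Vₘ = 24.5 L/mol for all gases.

3180 g

n(C2H6) = 973.0 / 24.5 = 39.71 mol
n(O2) = 5840 / 24.5 = 238.4 mol
n/ν → C2H6: 19.86, O2: 34.06; C2H6 is limiting.
O2 consumed = (7/2) × 39.71 = 139.0 mol
O2 remaining = 238.4 − 139.0 = 99.40 mol
mass = 99.40 × 32.00 = 3181 g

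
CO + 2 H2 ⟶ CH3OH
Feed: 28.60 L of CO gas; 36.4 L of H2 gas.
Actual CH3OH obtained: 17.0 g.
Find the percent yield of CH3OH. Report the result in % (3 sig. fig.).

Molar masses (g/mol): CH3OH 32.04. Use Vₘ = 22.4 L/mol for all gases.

n(CO) = 28.60 / 22.4 = 1.277 mol
n(H2) = 36.40 / 22.4 = 1.625 mol
n/ν for CO = 1.277/1 = 1.277
n/ν for H2 = 1.625/2 = 0.8125
Smallest n/ν is H2 → limiting reagent.
theoretical n(CH3OH) = (1/2) × 1.625 = 0.8125 mol → 26.03 g
% yield = 17.0 / 26.03 × 100 = 65.31 %

65.3 %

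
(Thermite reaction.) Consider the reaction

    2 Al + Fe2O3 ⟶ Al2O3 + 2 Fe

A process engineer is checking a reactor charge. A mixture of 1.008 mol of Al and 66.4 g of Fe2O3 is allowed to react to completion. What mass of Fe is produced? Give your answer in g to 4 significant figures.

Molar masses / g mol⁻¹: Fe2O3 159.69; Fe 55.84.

n(Al) = 1.008 mol
n(Fe2O3) = 66.40 / 159.69 = 0.4158 mol
n/ν → Al: 0.5040, Fe2O3: 0.4158; Fe2O3 is limiting.
n(Fe) = (2/1) × 0.4158 = 0.8316 mol
mass = 0.8316 × 55.84 = 46.44 g

46.44 g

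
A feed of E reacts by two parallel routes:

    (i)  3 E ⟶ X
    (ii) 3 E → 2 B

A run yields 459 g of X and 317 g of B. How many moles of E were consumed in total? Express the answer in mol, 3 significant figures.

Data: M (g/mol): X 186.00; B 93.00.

n(X) = 459 / 186.00 = 2.468 mol
n(B) = 317 / 93.00 = 3.409 mol
n(E) via (i) = (3/1)×2.468 = 7.404 mol
n(E) via (ii) = (3/2)×3.409 = 5.114 mol
total n(E) = 7.404 + 5.114 = 12.52 mol

12.5 mol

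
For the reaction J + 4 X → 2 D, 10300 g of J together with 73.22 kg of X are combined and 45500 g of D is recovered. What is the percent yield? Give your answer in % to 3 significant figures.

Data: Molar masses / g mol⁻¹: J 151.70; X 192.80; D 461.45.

72.6 %

n(J) = 10300 / 151.70 = 67.90 mol
n(X) = 73.22×1000 / 192.80 = 379.8 mol
n/ν for J = 67.90/1 = 67.90
n/ν for X = 379.8/4 = 94.95
Smallest n/ν is J → limiting reagent.
theoretical n(D) = (2/1) × 67.90 = 135.8 mol → 62660 g
% yield = 45500 / 62660 × 100 = 72.61 %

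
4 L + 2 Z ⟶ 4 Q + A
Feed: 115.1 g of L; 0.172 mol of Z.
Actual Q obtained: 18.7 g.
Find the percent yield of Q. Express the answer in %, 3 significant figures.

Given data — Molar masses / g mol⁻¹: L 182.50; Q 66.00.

n(L) = 115.1 / 182.50 = 0.6307 mol
n(Z) = 0.1720 mol
n/ν → L: 0.1577, Z: 0.08600; Z is limiting.
theoretical n(Q) = (4/2) × 0.1720 = 0.3440 mol → 22.70 g
% yield = 18.7 / 22.70 × 100 = 82.38 %

82.4 %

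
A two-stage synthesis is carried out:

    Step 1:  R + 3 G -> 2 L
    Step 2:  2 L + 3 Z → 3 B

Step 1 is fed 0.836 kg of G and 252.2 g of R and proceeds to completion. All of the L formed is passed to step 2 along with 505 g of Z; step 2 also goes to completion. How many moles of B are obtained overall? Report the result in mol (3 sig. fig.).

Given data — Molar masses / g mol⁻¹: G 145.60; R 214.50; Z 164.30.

Step 1:
n(G) = 0.8360×1000 / 145.60 = 5.742 mol
n(R) = 252.2 / 214.50 = 1.176 mol
n/ν for G = 5.742/3 = 1.914
n/ν for R = 1.176/1 = 1.176
Smallest n/ν is R → limiting reagent.
n(L) produced = (2/1) × 1.176 = 2.352 mol
Step 2:
n(L) available = 2.352 mol
n(Z) = 505.0 / 164.30 = 3.074 mol
n/ν for L = 2.352/2 = 1.176
n/ν for Z = 3.074/3 = 1.025
Smallest n/ν is Z → limiting reagent.
n(B) = (3/3) × 3.074 = 3.074 mol

3.07 mol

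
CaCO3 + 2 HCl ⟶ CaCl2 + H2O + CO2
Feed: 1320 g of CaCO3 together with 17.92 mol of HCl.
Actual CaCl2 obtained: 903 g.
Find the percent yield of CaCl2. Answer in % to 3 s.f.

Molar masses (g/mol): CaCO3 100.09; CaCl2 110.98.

90.8 %

n(CaCO3) = 1320 / 100.09 = 13.19 mol
n(HCl) = 17.92 mol
n/ν for CaCO3 = 13.19/1 = 13.19
n/ν for HCl = 17.92/2 = 8.960
Smallest n/ν is HCl → limiting reagent.
theoretical n(CaCl2) = (1/2) × 17.92 = 8.960 mol → 994.4 g
% yield = 903 / 994.4 × 100 = 90.81 %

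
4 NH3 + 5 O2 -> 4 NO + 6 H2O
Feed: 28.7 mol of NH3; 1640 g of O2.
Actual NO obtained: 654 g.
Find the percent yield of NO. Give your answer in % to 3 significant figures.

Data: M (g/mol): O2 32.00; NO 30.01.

75.9 %

n(NH3) = 28.70 mol
n(O2) = 1640 / 32.00 = 51.25 mol
n/ν → NH3: 7.175, O2: 10.25; NH3 is limiting.
theoretical n(NO) = (4/4) × 28.70 = 28.70 mol → 861.3 g
% yield = 654 / 861.3 × 100 = 75.93 %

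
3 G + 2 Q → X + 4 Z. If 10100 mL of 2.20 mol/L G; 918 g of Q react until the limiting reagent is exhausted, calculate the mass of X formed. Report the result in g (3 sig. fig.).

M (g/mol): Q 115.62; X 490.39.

n(G) = 2.20 × 10100/1000 = 22.22 mol
n(Q) = 918.0 / 115.62 = 7.940 mol
n/ν for G = 22.22/3 = 7.407
n/ν for Q = 7.940/2 = 3.970
Smallest n/ν is Q → limiting reagent.
n(X) = (1/2) × 7.940 = 3.970 mol
mass = 3.970 × 490.39 = 1947 g

1950 g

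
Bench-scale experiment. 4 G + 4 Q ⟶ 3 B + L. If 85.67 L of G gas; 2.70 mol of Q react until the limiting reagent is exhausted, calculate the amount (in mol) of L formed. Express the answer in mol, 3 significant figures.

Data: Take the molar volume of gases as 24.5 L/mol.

n(G) = 85.67 / 24.5 = 3.497 mol
n(Q) = 2.700 mol
n/ν → G: 0.8743, Q: 0.6750; Q is limiting.
n(L) = (1/4) × 2.700 = 0.6750 mol

0.675 mol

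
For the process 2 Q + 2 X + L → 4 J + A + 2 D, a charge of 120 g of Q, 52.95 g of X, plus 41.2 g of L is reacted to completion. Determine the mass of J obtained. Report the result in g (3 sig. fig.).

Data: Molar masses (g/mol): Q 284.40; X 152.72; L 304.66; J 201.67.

n(Q) = 120.0 / 284.40 = 0.4219 mol
n(X) = 52.95 / 152.72 = 0.3467 mol
n(L) = 41.20 / 304.66 = 0.1352 mol
n/ν → Q: 0.2110, X: 0.1734, L: 0.1352; L is limiting.
n(J) = (4/1) × 0.1352 = 0.5408 mol
mass = 0.5408 × 201.67 = 109.1 g

109 g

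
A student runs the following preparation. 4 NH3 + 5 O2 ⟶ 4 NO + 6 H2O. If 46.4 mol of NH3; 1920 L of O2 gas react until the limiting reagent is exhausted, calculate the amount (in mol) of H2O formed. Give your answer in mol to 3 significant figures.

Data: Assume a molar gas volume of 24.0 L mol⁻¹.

n(NH3) = 46.40 mol
n(O2) = 1920 / 24.0 = 80.00 mol
n/ν for NH3 = 46.40/4 = 11.60
n/ν for O2 = 80.00/5 = 16.00
Smallest n/ν is NH3 → limiting reagent.
n(H2O) = (6/4) × 46.40 = 69.60 mol

69.6 mol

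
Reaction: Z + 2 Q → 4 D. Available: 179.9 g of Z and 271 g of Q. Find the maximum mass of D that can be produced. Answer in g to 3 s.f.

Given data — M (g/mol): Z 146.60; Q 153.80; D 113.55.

400 g

n(Z) = 179.9 / 146.60 = 1.227 mol
n(Q) = 271.0 / 153.80 = 1.762 mol
n/ν for Z = 1.227/1 = 1.227
n/ν for Q = 1.762/2 = 0.8810
Smallest n/ν is Q → limiting reagent.
n(D) = (4/2) × 1.762 = 3.524 mol
mass = 3.524 × 113.55 = 400.2 g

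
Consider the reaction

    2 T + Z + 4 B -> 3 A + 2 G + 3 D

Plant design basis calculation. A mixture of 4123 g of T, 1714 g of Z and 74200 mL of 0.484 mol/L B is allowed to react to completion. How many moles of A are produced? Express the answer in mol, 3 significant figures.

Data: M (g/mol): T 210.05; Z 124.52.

26.9 mol

n(T) = 4123 / 210.05 = 19.63 mol
n(Z) = 1714 / 124.52 = 13.76 mol
n(B) = 0.484 × 74200/1000 = 35.91 mol
n/ν for T = 19.63/2 = 9.815
n/ν for Z = 13.76/1 = 13.76
n/ν for B = 35.91/4 = 8.978
Smallest n/ν is B → limiting reagent.
n(A) = (3/4) × 35.91 = 26.93 mol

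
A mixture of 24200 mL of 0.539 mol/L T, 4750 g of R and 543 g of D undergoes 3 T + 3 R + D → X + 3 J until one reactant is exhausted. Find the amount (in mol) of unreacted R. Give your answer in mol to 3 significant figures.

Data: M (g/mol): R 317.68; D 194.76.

n(T) = 0.539 × 24200/1000 = 13.04 mol
n(R) = 4750 / 317.68 = 14.95 mol
n(D) = 543.0 / 194.76 = 2.788 mol
n/ν → T: 4.347, R: 4.983, D: 2.788; D is limiting.
R consumed = (3/1) × 2.788 = 8.364 mol
R remaining = 14.95 − 8.364 = 6.586 mol

6.59 mol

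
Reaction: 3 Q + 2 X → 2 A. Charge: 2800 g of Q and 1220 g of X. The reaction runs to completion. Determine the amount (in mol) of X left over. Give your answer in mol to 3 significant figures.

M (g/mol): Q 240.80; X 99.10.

n(Q) = 2800 / 240.80 = 11.63 mol
n(X) = 1220 / 99.10 = 12.31 mol
n/ν → Q: 3.877, X: 6.155; Q is limiting.
X consumed = (2/3) × 11.63 = 7.753 mol
X remaining = 12.31 − 7.753 = 4.557 mol

4.56 mol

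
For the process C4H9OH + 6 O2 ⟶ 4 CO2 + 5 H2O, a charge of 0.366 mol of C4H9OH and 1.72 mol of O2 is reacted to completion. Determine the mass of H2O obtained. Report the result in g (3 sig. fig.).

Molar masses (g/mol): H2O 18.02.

25.8 g

n(C4H9OH) = 0.3660 mol
n(O2) = 1.720 mol
n/ν → C4H9OH: 0.3660, O2: 0.2867; O2 is limiting.
n(H2O) = (5/6) × 1.720 = 1.433 mol
mass = 1.433 × 18.02 = 25.82 g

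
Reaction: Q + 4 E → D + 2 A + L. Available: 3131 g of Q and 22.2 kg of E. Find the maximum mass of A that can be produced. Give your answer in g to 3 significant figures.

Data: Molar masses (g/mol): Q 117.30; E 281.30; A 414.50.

16400 g

n(Q) = 3131 / 117.30 = 26.69 mol
n(E) = 22.20×1000 / 281.30 = 78.92 mol
n/ν for Q = 26.69/1 = 26.69
n/ν for E = 78.92/4 = 19.73
Smallest n/ν is E → limiting reagent.
n(A) = (2/4) × 78.92 = 39.46 mol
mass = 39.46 × 414.50 = 16360 g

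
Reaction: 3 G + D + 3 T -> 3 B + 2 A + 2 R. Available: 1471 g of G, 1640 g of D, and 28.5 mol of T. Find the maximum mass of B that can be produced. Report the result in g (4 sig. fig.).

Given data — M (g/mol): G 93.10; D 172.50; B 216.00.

n(G) = 1471 / 93.10 = 15.80 mol
n(D) = 1640 / 172.50 = 9.507 mol
n(T) = 28.50 mol
n/ν for G = 15.80/3 = 5.267
n/ν for D = 9.507/1 = 9.507
n/ν for T = 28.50/3 = 9.500
Smallest n/ν is G → limiting reagent.
n(B) = (3/3) × 15.80 = 15.80 mol
mass = 15.80 × 216.00 = 3413 g

3413 g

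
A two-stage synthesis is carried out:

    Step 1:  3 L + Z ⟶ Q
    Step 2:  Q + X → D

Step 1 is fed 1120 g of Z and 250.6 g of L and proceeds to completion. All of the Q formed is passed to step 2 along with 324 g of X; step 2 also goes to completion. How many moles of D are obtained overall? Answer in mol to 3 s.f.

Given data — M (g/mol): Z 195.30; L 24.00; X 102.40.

3.16 mol

Step 1:
n(Z) = 1120 / 195.30 = 5.735 mol
n(L) = 250.6 / 24.00 = 10.44 mol
n/ν → Z: 5.735, L: 3.480; L is limiting.
n(Q) produced = (1/3) × 10.44 = 3.480 mol
Step 2:
n(Q) available = 3.480 mol
n(X) = 324.0 / 102.40 = 3.164 mol
n/ν → Q: 3.480, X: 3.164; X is limiting.
n(D) = (1/1) × 3.164 = 3.164 mol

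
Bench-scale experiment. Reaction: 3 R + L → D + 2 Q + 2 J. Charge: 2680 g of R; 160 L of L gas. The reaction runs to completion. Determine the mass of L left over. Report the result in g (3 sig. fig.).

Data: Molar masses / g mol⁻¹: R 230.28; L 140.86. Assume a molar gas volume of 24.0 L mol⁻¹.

n(R) = 2680 / 230.28 = 11.64 mol
n(L) = 160.0 / 24.0 = 6.667 mol
n/ν for R = 11.64/3 = 3.880
n/ν for L = 6.667/1 = 6.667
Smallest n/ν is R → limiting reagent.
L consumed = (1/3) × 11.64 = 3.880 mol
L remaining = 6.667 − 3.880 = 2.787 mol
mass = 2.787 × 140.86 = 392.6 g

393 g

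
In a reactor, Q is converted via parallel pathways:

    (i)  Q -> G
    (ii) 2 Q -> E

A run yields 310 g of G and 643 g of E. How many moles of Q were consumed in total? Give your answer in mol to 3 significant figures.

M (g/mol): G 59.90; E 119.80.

n(G) = 310 / 59.90 = 5.175 mol
n(E) = 643 / 119.80 = 5.367 mol
n(Q) via (i) = (1/1)×5.175 = 5.175 mol
n(Q) via (ii) = (2/1)×5.367 = 10.73 mol
total n(Q) = 5.175 + 10.73 = 15.91 mol

15.9 mol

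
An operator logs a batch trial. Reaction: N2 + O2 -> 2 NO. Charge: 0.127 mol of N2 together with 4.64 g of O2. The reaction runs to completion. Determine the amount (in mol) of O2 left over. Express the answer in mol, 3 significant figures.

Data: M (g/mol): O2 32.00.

n(N2) = 0.1270 mol
n(O2) = 4.640 / 32.00 = 0.1450 mol
n/ν → N2: 0.1270, O2: 0.1450; N2 is limiting.
O2 consumed = (1/1) × 0.1270 = 0.1270 mol
O2 remaining = 0.1450 − 0.1270 = 0.01800 mol

0.0180 mol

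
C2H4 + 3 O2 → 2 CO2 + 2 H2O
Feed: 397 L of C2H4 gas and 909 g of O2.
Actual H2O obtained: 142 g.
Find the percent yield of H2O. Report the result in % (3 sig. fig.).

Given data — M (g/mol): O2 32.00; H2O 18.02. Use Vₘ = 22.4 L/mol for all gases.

n(C2H4) = 397.0 / 22.4 = 17.72 mol
n(O2) = 909.0 / 32.00 = 28.41 mol
n/ν for C2H4 = 17.72/1 = 17.72
n/ν for O2 = 28.41/3 = 9.470
Smallest n/ν is O2 → limiting reagent.
theoretical n(H2O) = (2/3) × 28.41 = 18.94 mol → 341.3 g
% yield = 142 / 341.3 × 100 = 41.61 %

41.6 %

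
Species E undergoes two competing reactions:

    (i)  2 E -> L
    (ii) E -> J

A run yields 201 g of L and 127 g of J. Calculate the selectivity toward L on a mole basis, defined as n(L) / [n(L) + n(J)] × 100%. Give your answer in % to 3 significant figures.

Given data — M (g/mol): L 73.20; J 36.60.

n(L) = 201 / 73.20 = 2.746 mol
n(J) = 127 / 36.60 = 3.470 mol
selectivity = 2.746/(2.746+3.470) × 100 = 44.18 %

44.2 %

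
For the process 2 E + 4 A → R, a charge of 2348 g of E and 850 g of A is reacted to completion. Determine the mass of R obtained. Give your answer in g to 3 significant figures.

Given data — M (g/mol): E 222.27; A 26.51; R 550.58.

n(E) = 2348 / 222.27 = 10.56 mol
n(A) = 850.0 / 26.51 = 32.06 mol
n/ν for E = 10.56/2 = 5.280
n/ν for A = 32.06/4 = 8.015
Smallest n/ν is E → limiting reagent.
n(R) = (1/2) × 10.56 = 5.280 mol
mass = 5.280 × 550.58 = 2907 g

2910 g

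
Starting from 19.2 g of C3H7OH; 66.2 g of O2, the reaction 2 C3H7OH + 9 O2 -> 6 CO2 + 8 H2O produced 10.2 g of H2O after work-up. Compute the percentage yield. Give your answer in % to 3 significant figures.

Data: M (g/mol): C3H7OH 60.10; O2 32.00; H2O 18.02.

44.3 %

n(C3H7OH) = 19.20 / 60.10 = 0.3195 mol
n(O2) = 66.20 / 32.00 = 2.069 mol
n/ν → C3H7OH: 0.1598, O2: 0.2299; C3H7OH is limiting.
theoretical n(H2O) = (8/2) × 0.3195 = 1.278 mol → 23.03 g
% yield = 10.2 / 23.03 × 100 = 44.29 %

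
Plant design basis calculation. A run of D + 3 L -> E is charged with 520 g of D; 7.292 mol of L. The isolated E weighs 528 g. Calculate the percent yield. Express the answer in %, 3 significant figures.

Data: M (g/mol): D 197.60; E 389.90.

55.7 %

n(D) = 520.0 / 197.60 = 2.632 mol
n(L) = 7.292 mol
n/ν → D: 2.632, L: 2.431; L is limiting.
theoretical n(E) = (1/3) × 7.292 = 2.431 mol → 947.8 g
% yield = 528 / 947.8 × 100 = 55.71 %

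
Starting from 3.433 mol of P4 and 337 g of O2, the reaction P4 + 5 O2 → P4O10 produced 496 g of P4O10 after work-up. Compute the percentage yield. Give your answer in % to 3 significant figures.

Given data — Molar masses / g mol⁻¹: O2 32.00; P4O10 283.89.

83.0 %

n(P4) = 3.433 mol
n(O2) = 337.0 / 32.00 = 10.53 mol
n/ν for P4 = 3.433/1 = 3.433
n/ν for O2 = 10.53/5 = 2.106
Smallest n/ν is O2 → limiting reagent.
theoretical n(P4O10) = (1/5) × 10.53 = 2.106 mol → 597.9 g
% yield = 496 / 597.9 × 100 = 82.96 %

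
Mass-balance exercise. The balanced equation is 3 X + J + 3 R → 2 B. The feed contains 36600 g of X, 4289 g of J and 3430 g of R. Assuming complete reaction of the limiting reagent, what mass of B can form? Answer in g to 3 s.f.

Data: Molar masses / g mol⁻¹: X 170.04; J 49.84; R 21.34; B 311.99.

33400 g

n(X) = 36600 / 170.04 = 215.2 mol
n(J) = 4289 / 49.84 = 86.06 mol
n(R) = 3430 / 21.34 = 160.7 mol
n/ν for X = 215.2/3 = 71.73
n/ν for J = 86.06/1 = 86.06
n/ν for R = 160.7/3 = 53.57
Smallest n/ν is R → limiting reagent.
n(B) = (2/3) × 160.7 = 107.1 mol
mass = 107.1 × 311.99 = 33410 g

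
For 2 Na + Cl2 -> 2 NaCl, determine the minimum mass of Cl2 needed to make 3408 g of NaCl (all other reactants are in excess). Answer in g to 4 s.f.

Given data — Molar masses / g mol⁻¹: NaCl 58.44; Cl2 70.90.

n(NaCl) = 3408 / 58.44 = 58.32 mol
n(Cl2) = (1/2) × 58.32 = 29.16 mol
mass = 29.16 × 70.90 = 2067 g

2067 g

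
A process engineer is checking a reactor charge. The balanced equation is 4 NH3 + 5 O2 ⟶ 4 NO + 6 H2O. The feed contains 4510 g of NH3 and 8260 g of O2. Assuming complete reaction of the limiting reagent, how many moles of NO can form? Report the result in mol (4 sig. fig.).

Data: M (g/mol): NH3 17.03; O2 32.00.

206.5 mol

n(NH3) = 4510 / 17.03 = 264.8 mol
n(O2) = 8260 / 32.00 = 258.1 mol
n/ν for NH3 = 264.8/4 = 66.20
n/ν for O2 = 258.1/5 = 51.62
Smallest n/ν is O2 → limiting reagent.
n(NO) = (4/5) × 258.1 = 206.5 mol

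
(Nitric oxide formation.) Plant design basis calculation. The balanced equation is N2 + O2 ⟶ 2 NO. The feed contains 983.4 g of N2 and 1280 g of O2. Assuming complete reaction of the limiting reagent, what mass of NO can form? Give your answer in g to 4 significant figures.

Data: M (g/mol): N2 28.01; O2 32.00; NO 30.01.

n(N2) = 983.4 / 28.01 = 35.11 mol
n(O2) = 1280 / 32.00 = 40.00 mol
n/ν for N2 = 35.11/1 = 35.11
n/ν for O2 = 40.00/1 = 40.00
Smallest n/ν is N2 → limiting reagent.
n(NO) = (2/1) × 35.11 = 70.22 mol
mass = 70.22 × 30.01 = 2107 g

2107 g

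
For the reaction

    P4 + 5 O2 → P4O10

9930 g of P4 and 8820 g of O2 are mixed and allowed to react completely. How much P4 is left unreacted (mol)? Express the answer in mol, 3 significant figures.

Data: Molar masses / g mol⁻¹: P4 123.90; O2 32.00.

25.0 mol

n(P4) = 9930 / 123.90 = 80.15 mol
n(O2) = 8820 / 32.00 = 275.6 mol
n/ν for P4 = 80.15/1 = 80.15
n/ν for O2 = 275.6/5 = 55.12
Smallest n/ν is O2 → limiting reagent.
P4 consumed = (1/5) × 275.6 = 55.12 mol
P4 remaining = 80.15 − 55.12 = 25.03 mol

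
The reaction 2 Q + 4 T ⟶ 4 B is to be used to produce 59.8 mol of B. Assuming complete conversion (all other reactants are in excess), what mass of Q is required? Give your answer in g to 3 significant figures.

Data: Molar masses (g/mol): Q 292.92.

n(B) = 59.80 mol
n(Q) = (2/4) × 59.80 = 29.90 mol
mass = 29.90 × 292.92 = 8758 g

8760 g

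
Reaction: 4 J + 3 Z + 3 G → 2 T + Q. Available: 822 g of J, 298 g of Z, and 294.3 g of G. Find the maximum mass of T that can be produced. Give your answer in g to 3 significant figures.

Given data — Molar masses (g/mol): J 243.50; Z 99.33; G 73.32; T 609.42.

n(J) = 822.0 / 243.50 = 3.376 mol
n(Z) = 298.0 / 99.33 = 3.000 mol
n(G) = 294.3 / 73.32 = 4.014 mol
n/ν for J = 3.376/4 = 0.8440
n/ν for Z = 3.000/3 = 1.000
n/ν for G = 4.014/3 = 1.338
Smallest n/ν is J → limiting reagent.
n(T) = (2/4) × 3.376 = 1.688 mol
mass = 1.688 × 609.42 = 1029 g

1030 g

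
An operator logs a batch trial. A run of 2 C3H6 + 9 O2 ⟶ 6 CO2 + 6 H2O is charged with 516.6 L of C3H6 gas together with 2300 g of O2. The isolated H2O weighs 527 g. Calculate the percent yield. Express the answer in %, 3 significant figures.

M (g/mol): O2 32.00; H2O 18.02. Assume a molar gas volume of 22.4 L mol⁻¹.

n(C3H6) = 516.6 / 22.4 = 23.06 mol
n(O2) = 2300 / 32.00 = 71.88 mol
n/ν → C3H6: 11.53, O2: 7.987; O2 is limiting.
theoretical n(H2O) = (6/9) × 71.88 = 47.92 mol → 863.5 g
% yield = 527 / 863.5 × 100 = 61.03 %

61.0 %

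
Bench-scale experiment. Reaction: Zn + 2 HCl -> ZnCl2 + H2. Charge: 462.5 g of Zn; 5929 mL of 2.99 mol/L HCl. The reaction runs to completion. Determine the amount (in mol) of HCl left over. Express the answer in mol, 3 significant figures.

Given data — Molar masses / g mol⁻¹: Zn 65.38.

n(Zn) = 462.5 / 65.38 = 7.074 mol
n(HCl) = 2.99 × 5929/1000 = 17.73 mol
n/ν → Zn: 7.074, HCl: 8.865; Zn is limiting.
HCl consumed = (2/1) × 7.074 = 14.15 mol
HCl remaining = 17.73 − 14.15 = 3.580 mol

3.58 mol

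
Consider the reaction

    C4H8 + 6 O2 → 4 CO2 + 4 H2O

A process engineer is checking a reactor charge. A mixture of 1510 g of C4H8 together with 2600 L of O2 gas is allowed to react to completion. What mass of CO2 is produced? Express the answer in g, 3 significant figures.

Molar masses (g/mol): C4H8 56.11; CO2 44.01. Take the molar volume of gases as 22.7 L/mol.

3360 g

n(C4H8) = 1510 / 56.11 = 26.91 mol
n(O2) = 2600 / 22.7 = 114.5 mol
n/ν for C4H8 = 26.91/1 = 26.91
n/ν for O2 = 114.5/6 = 19.08
Smallest n/ν is O2 → limiting reagent.
n(CO2) = (4/6) × 114.5 = 76.33 mol
mass = 76.33 × 44.01 = 3359 g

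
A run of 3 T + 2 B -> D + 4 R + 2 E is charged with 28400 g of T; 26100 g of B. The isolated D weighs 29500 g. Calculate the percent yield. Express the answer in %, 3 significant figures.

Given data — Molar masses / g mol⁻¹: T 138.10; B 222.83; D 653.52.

77.1 %

n(T) = 28400 / 138.10 = 205.6 mol
n(B) = 26100 / 222.83 = 117.1 mol
n/ν for T = 205.6/3 = 68.53
n/ν for B = 117.1/2 = 58.55
Smallest n/ν is B → limiting reagent.
theoretical n(D) = (1/2) × 117.1 = 58.55 mol → 38260 g
% yield = 29500 / 38260 × 100 = 77.10 %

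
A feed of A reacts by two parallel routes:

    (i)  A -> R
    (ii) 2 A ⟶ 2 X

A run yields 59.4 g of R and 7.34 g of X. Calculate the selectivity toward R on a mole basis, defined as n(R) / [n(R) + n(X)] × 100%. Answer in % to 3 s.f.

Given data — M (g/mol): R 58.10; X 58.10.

n(R) = 59.4 / 58.10 = 1.022 mol
n(X) = 7.34 / 58.10 = 0.1263 mol
selectivity = 1.022/(1.022+0.1263) × 100 = 89.00 %

89.0 %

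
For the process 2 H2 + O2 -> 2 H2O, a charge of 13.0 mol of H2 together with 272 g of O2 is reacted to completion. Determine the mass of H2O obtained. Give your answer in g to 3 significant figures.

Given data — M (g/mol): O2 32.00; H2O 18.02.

234 g

n(H2) = 13.00 mol
n(O2) = 272.0 / 32.00 = 8.500 mol
n/ν for H2 = 13.00/2 = 6.500
n/ν for O2 = 8.500/1 = 8.500
Smallest n/ν is H2 → limiting reagent.
n(H2O) = (2/2) × 13.00 = 13.00 mol
mass = 13.00 × 18.02 = 234.3 g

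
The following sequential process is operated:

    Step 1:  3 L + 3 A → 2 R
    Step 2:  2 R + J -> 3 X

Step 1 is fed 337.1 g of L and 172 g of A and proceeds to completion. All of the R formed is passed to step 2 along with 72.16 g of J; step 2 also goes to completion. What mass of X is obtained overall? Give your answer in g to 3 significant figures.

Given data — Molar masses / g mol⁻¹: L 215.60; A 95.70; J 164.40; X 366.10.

482 g

Step 1:
n(L) = 337.1 / 215.60 = 1.564 mol
n(A) = 172.0 / 95.70 = 1.797 mol
n/ν for L = 1.564/3 = 0.5213
n/ν for A = 1.797/3 = 0.5990
Smallest n/ν is L → limiting reagent.
n(R) produced = (2/3) × 1.564 = 1.043 mol
Step 2:
n(R) available = 1.043 mol
n(J) = 72.16 / 164.40 = 0.4389 mol
n/ν for R = 1.043/2 = 0.5215
n/ν for J = 0.4389/1 = 0.4389
Smallest n/ν is J → limiting reagent.
n(X) = (3/1) × 0.4389 = 1.317 mol
mass = 1.317 × 366.10 = 482.2 g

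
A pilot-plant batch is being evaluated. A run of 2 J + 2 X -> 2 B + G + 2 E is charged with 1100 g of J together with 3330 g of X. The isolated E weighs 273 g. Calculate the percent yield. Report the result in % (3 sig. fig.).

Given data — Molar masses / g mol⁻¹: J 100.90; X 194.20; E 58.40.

n(J) = 1100 / 100.90 = 10.90 mol
n(X) = 3330 / 194.20 = 17.15 mol
n/ν for J = 10.90/2 = 5.450
n/ν for X = 17.15/2 = 8.575
Smallest n/ν is J → limiting reagent.
theoretical n(E) = (2/2) × 10.90 = 10.90 mol → 636.6 g
% yield = 273 / 636.6 × 100 = 42.88 %

42.9 %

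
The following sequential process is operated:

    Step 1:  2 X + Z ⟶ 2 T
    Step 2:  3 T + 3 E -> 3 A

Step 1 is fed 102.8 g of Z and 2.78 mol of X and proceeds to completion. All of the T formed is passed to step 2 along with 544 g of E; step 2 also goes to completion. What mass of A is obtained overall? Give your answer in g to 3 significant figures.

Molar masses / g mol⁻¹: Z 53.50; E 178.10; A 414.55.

1150 g

Step 1:
n(Z) = 102.8 / 53.50 = 1.921 mol
n(X) = 2.780 mol
n/ν for Z = 1.921/1 = 1.921
n/ν for X = 2.780/2 = 1.390
Smallest n/ν is X → limiting reagent.
n(T) produced = (2/2) × 2.780 = 2.780 mol
Step 2:
n(T) available = 2.780 mol
n(E) = 544.0 / 178.10 = 3.054 mol
n/ν for T = 2.780/3 = 0.9267
n/ν for E = 3.054/3 = 1.018
Smallest n/ν is T → limiting reagent.
n(A) = (3/3) × 2.780 = 2.780 mol
mass = 2.780 × 414.55 = 1152 g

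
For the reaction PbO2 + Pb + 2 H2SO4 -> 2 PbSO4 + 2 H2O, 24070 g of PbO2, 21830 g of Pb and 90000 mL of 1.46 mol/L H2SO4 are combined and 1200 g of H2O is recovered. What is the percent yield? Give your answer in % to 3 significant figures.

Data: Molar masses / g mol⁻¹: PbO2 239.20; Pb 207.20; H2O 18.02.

n(PbO2) = 24070 / 239.20 = 100.6 mol
n(Pb) = 21830 / 207.20 = 105.4 mol
n(H2SO4) = 1.46 × 90000/1000 = 131.4 mol
n/ν → PbO2: 100.6, Pb: 105.4, H2SO4: 65.70; H2SO4 is limiting.
theoretical n(H2O) = (2/2) × 131.4 = 131.4 mol → 2368 g
% yield = 1200 / 2368 × 100 = 50.68 %

50.7 %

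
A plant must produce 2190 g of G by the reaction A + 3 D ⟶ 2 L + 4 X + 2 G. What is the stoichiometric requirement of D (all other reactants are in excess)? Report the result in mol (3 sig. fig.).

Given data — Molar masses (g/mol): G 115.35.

n(G) = 2190 / 115.35 = 18.99 mol
n(D) = (3/2) × 18.99 = 28.49 mol

28.5 mol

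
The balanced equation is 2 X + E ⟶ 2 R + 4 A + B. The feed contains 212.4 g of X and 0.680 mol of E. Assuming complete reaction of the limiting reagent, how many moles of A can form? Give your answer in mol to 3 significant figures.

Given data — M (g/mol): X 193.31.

n(X) = 212.4 / 193.31 = 1.099 mol
n(E) = 0.6800 mol
n/ν → X: 0.5495, E: 0.6800; X is limiting.
n(A) = (4/2) × 1.099 = 2.198 mol

2.20 mol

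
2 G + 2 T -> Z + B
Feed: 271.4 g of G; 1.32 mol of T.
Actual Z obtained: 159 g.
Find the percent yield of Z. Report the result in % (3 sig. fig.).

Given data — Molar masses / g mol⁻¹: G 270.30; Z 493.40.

64.2 %

n(G) = 271.4 / 270.30 = 1.004 mol
n(T) = 1.320 mol
n/ν for G = 1.004/2 = 0.5020
n/ν for T = 1.320/2 = 0.6600
Smallest n/ν is G → limiting reagent.
theoretical n(Z) = (1/2) × 1.004 = 0.5020 mol → 247.7 g
% yield = 159 / 247.7 × 100 = 64.19 %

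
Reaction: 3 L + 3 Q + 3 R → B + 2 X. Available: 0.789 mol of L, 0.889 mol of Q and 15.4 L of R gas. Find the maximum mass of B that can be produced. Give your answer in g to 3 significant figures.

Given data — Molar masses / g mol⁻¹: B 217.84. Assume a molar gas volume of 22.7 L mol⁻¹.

n(L) = 0.7890 mol
n(Q) = 0.8890 mol
n(R) = 15.40 / 22.7 = 0.6784 mol
n/ν for L = 0.7890/3 = 0.2630
n/ν for Q = 0.8890/3 = 0.2963
n/ν for R = 0.6784/3 = 0.2261
Smallest n/ν is R → limiting reagent.
n(B) = (1/3) × 0.6784 = 0.2261 mol
mass = 0.2261 × 217.84 = 49.25 g

49.3 g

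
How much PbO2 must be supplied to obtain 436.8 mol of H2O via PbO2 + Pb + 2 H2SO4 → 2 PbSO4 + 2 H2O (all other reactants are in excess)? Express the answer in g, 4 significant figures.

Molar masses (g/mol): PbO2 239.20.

52240 g

n(H2O) = 436.8 mol
n(PbO2) = (1/2) × 436.8 = 218.4 mol
mass = 218.4 × 239.20 = 52240 g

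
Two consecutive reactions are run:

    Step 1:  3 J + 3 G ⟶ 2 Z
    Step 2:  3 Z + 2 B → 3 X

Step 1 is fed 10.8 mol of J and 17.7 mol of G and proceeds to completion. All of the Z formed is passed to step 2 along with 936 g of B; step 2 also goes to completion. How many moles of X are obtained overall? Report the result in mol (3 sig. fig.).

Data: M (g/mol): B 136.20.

7.20 mol

Step 1:
n(J) = 10.80 mol
n(G) = 17.70 mol
n/ν for J = 10.80/3 = 3.600
n/ν for G = 17.70/3 = 5.900
Smallest n/ν is J → limiting reagent.
n(Z) produced = (2/3) × 10.80 = 7.200 mol
Step 2:
n(Z) available = 7.200 mol
n(B) = 936.0 / 136.20 = 6.872 mol
n/ν for Z = 7.200/3 = 2.400
n/ν for B = 6.872/2 = 3.436
Smallest n/ν is Z → limiting reagent.
n(X) = (3/3) × 7.200 = 7.200 mol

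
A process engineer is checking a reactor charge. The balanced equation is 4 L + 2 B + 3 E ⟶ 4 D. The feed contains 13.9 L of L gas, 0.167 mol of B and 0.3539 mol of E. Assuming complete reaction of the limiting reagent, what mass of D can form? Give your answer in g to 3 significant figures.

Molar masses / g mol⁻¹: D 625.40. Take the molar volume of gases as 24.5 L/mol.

n(L) = 13.90 / 24.5 = 0.5673 mol
n(B) = 0.1670 mol
n(E) = 0.3539 mol
n/ν → L: 0.1418, B: 0.08350, E: 0.1180; B is limiting.
n(D) = (4/2) × 0.1670 = 0.3340 mol
mass = 0.3340 × 625.40 = 208.9 g

209 g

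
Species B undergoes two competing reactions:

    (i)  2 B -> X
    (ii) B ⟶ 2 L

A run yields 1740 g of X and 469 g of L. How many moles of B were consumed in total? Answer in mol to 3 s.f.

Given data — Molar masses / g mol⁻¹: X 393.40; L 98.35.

n(X) = 1740 / 393.40 = 4.423 mol
n(L) = 469 / 98.35 = 4.769 mol
n(B) via (i) = (2/1)×4.423 = 8.846 mol
n(B) via (ii) = (1/2)×4.769 = 2.385 mol
total n(B) = 8.846 + 2.385 = 11.23 mol

11.2 mol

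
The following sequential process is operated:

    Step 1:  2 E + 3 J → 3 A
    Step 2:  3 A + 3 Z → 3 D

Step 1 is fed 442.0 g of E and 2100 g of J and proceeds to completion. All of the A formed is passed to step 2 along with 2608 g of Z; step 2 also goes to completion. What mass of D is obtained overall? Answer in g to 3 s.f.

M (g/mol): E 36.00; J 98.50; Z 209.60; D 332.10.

4130 g

Step 1:
n(E) = 442.0 / 36.00 = 12.28 mol
n(J) = 2100 / 98.50 = 21.32 mol
n/ν for E = 12.28/2 = 6.140
n/ν for J = 21.32/3 = 7.107
Smallest n/ν is E → limiting reagent.
n(A) produced = (3/2) × 12.28 = 18.42 mol
Step 2:
n(A) available = 18.42 mol
n(Z) = 2608 / 209.60 = 12.44 mol
n/ν for A = 18.42/3 = 6.140
n/ν for Z = 12.44/3 = 4.147
Smallest n/ν is Z → limiting reagent.
n(D) = (3/3) × 12.44 = 12.44 mol
mass = 12.44 × 332.10 = 4131 g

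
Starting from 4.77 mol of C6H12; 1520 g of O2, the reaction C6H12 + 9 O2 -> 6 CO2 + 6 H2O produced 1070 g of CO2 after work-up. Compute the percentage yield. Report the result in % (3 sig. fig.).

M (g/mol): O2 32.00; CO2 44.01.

84.9 %

n(C6H12) = 4.770 mol
n(O2) = 1520 / 32.00 = 47.50 mol
n/ν for C6H12 = 4.770/1 = 4.770
n/ν for O2 = 47.50/9 = 5.278
Smallest n/ν is C6H12 → limiting reagent.
theoretical n(CO2) = (6/1) × 4.770 = 28.62 mol → 1260 g
% yield = 1070 / 1260 × 100 = 84.92 %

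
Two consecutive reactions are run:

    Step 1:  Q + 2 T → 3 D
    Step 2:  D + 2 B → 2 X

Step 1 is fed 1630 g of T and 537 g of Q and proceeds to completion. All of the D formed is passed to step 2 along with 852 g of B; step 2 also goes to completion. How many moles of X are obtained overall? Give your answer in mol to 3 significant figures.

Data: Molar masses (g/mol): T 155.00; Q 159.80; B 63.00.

13.5 mol

Step 1:
n(T) = 1630 / 155.00 = 10.52 mol
n(Q) = 537.0 / 159.80 = 3.360 mol
n/ν for T = 10.52/2 = 5.260
n/ν for Q = 3.360/1 = 3.360
Smallest n/ν is Q → limiting reagent.
n(D) produced = (3/1) × 3.360 = 10.08 mol
Step 2:
n(D) available = 10.08 mol
n(B) = 852.0 / 63.00 = 13.52 mol
n/ν for D = 10.08/1 = 10.08
n/ν for B = 13.52/2 = 6.760
Smallest n/ν is B → limiting reagent.
n(X) = (2/2) × 13.52 = 13.52 mol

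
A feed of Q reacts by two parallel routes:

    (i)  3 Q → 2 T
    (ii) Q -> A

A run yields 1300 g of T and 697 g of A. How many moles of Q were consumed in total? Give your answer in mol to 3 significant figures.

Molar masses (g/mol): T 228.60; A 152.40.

n(T) = 1300 / 228.60 = 5.687 mol
n(A) = 697 / 152.40 = 4.573 mol
n(Q) via (i) = (3/2)×5.687 = 8.531 mol
n(Q) via (ii) = (1/1)×4.573 = 4.573 mol
total n(Q) = 8.531 + 4.573 = 13.10 mol

13.1 mol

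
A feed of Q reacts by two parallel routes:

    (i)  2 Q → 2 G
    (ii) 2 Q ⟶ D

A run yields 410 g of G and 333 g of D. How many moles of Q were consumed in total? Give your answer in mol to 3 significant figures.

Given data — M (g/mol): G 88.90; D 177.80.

n(G) = 410 / 88.90 = 4.612 mol
n(D) = 333 / 177.80 = 1.873 mol
n(Q) via (i) = (2/2)×4.612 = 4.612 mol
n(Q) via (ii) = (2/1)×1.873 = 3.746 mol
total n(Q) = 4.612 + 3.746 = 8.358 mol

8.36 mol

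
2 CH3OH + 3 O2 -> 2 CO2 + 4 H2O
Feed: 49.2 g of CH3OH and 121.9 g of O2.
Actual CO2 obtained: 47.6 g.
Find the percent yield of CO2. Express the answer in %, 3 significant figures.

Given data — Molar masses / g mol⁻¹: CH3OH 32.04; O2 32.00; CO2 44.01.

n(CH3OH) = 49.20 / 32.04 = 1.536 mol
n(O2) = 121.9 / 32.00 = 3.809 mol
n/ν for CH3OH = 1.536/2 = 0.7680
n/ν for O2 = 3.809/3 = 1.270
Smallest n/ν is CH3OH → limiting reagent.
theoretical n(CO2) = (2/2) × 1.536 = 1.536 mol → 67.60 g
% yield = 47.6 / 67.60 × 100 = 70.41 %

70.4 %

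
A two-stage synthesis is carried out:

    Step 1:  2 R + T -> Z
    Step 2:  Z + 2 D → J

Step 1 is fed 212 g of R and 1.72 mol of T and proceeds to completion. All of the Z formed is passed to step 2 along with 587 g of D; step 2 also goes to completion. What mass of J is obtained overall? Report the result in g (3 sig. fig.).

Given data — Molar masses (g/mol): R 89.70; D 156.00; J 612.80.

724 g

Step 1:
n(R) = 212.0 / 89.70 = 2.363 mol
n(T) = 1.720 mol
n/ν for R = 2.363/2 = 1.182
n/ν for T = 1.720/1 = 1.720
Smallest n/ν is R → limiting reagent.
n(Z) produced = (1/2) × 2.363 = 1.182 mol
Step 2:
n(Z) available = 1.182 mol
n(D) = 587.0 / 156.00 = 3.763 mol
n/ν for Z = 1.182/1 = 1.182
n/ν for D = 3.763/2 = 1.882
Smallest n/ν is Z → limiting reagent.
n(J) = (1/1) × 1.182 = 1.182 mol
mass = 1.182 × 612.80 = 724.3 g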